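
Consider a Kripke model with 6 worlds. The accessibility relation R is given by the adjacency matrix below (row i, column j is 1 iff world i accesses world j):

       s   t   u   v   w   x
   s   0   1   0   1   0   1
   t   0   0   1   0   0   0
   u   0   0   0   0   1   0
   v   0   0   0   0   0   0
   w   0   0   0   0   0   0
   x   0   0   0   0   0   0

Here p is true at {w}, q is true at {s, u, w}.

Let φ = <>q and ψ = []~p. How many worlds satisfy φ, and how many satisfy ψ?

For <>q:
s: successors {t, v, x}; q there: t:F, v:F, x:F. ✗
t: successors {u}; q there: u:T. ✓
u: successors {w}; q there: w:T. ✓
v: no successors, so <>q fails. ✗
w: no successors, so <>q fails. ✗
x: no successors, so <>q fails. ✗
— 2 worlds.
For []~p:
s: successors {t, v, x}; ~p there: t:T, v:T, x:T. ✓
t: successors {u}; ~p there: u:T. ✓
u: successors {w}; ~p there: w:F. ✗
v: no successors, so []~p holds vacuously. ✓
w: no successors, so []~p holds vacuously. ✓
x: no successors, so []~p holds vacuously. ✓
— 5 worlds.

2 and 5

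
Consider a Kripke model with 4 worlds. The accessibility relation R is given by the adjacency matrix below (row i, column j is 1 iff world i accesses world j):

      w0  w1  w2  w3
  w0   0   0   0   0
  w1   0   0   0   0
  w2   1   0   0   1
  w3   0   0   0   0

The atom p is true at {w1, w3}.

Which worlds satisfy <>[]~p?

{w2}

w0: no successors, so <>[]~p fails. ✗
w1: no successors, so <>[]~p fails. ✗
w2: successors {w0, w3}; []~p there: w0:T, w3:T. ✓
w3: no successors, so <>[]~p fails. ✗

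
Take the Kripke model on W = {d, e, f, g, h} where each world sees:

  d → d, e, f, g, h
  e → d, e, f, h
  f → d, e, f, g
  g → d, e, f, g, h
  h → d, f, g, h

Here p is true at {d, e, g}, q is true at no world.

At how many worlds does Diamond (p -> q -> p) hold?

d: successors {d, e, f, g, h}; p -> q -> p there: d:T, e:T, f:T, g:T, h:T. ✓
e: successors {d, e, f, h}; p -> q -> p there: d:T, e:T, f:T, h:T. ✓
f: successors {d, e, f, g}; p -> q -> p there: d:T, e:T, f:T, g:T. ✓
g: successors {d, e, f, g, h}; p -> q -> p there: d:T, e:T, f:T, g:T, h:T. ✓
h: successors {d, f, g, h}; p -> q -> p there: d:T, f:T, g:T, h:T. ✓
Satisfying worlds: {d, e, f, g, h}.

5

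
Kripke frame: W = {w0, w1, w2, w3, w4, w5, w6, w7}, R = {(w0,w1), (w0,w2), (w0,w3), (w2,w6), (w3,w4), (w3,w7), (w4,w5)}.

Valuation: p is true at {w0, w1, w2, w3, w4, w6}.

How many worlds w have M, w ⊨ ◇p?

3

w0: successors {w1, w2, w3}; p there: w1:T, w2:T, w3:T. ✓
w1: no successors, so ◇p fails. ✗
w2: successors {w6}; p there: w6:T. ✓
w3: successors {w4, w7}; p there: w4:T, w7:F. ✓
w4: successors {w5}; p there: w5:F. ✗
w5: no successors, so ◇p fails. ✗
w6: no successors, so ◇p fails. ✗
w7: no successors, so ◇p fails. ✗
Satisfying worlds: {w0, w2, w3}.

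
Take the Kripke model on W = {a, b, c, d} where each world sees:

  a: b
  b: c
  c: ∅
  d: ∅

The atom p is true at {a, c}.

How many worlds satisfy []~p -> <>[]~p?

1

a: []~p is T, <>[]~p is F. ✗
b: []~p is F, <>[]~p is T. ✓
c: []~p is T, <>[]~p is F. ✗
d: []~p is T, <>[]~p is F. ✗
Satisfying worlds: {b}.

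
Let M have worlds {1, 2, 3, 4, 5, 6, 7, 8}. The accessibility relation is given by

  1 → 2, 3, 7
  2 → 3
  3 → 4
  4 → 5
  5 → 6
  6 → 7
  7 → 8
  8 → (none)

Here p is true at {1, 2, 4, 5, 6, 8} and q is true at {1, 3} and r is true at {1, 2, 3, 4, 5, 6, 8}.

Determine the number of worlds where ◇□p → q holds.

4

1: ◇□p is T, q is T. ✓
2: ◇□p is T, q is F. ✗
3: ◇□p is T, q is T. ✓
4: ◇□p is T, q is F. ✗
5: ◇□p is F, q is F. ✓
6: ◇□p is T, q is F. ✗
7: ◇□p is T, q is F. ✗
8: ◇□p is F, q is F. ✓
Satisfying worlds: {1, 3, 5, 8}.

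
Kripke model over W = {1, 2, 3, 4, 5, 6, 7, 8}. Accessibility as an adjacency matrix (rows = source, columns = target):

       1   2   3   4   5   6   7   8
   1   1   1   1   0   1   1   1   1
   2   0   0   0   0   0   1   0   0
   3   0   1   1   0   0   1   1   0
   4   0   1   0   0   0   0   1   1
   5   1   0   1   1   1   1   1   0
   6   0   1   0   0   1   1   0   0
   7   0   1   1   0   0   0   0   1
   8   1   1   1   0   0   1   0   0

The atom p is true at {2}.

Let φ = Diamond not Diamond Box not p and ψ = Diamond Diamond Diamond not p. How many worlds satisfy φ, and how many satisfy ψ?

6 and 8

For Diamond not Diamond Box not p:
1: successors {1, 2, 3, 5, 6, 7, 8}; not Diamond Box not p there: 1:F, 2:T, 3:F, 5:F, 6:F, 7:F, 8:F. ✓
2: successors {6}; not Diamond Box not p there: 6:F. ✗
3: successors {2, 3, 6, 7}; not Diamond Box not p there: 2:T, 3:F, 6:F, 7:F. ✓
4: successors {2, 7, 8}; not Diamond Box not p there: 2:T, 7:F, 8:F. ✓
5: successors {1, 3, 4, 5, 6, 7}; not Diamond Box not p there: 1:F, 3:F, 4:F, 5:F, 6:F, 7:F. ✗
6: successors {2, 5, 6}; not Diamond Box not p there: 2:T, 5:F, 6:F. ✓
7: successors {2, 3, 8}; not Diamond Box not p there: 2:T, 3:F, 8:F. ✓
8: successors {1, 2, 3, 6}; not Diamond Box not p there: 1:F, 2:T, 3:F, 6:F. ✓
— 6 worlds.
For Diamond Diamond Diamond not p:
1: successors {1, 2, 3, 5, 6, 7, 8}; Diamond Diamond not p there: 1:T, 2:T, 3:T, 5:T, 6:T, 7:T, 8:T. ✓
2: successors {6}; Diamond Diamond not p there: 6:T. ✓
3: successors {2, 3, 6, 7}; Diamond Diamond not p there: 2:T, 3:T, 6:T, 7:T. ✓
4: successors {2, 7, 8}; Diamond Diamond not p there: 2:T, 7:T, 8:T. ✓
5: successors {1, 3, 4, 5, 6, 7}; Diamond Diamond not p there: 1:T, 3:T, 4:T, 5:T, 6:T, 7:T. ✓
6: successors {2, 5, 6}; Diamond Diamond not p there: 2:T, 5:T, 6:T. ✓
7: successors {2, 3, 8}; Diamond Diamond not p there: 2:T, 3:T, 8:T. ✓
8: successors {1, 2, 3, 6}; Diamond Diamond not p there: 1:T, 2:T, 3:T, 6:T. ✓
— 8 worlds.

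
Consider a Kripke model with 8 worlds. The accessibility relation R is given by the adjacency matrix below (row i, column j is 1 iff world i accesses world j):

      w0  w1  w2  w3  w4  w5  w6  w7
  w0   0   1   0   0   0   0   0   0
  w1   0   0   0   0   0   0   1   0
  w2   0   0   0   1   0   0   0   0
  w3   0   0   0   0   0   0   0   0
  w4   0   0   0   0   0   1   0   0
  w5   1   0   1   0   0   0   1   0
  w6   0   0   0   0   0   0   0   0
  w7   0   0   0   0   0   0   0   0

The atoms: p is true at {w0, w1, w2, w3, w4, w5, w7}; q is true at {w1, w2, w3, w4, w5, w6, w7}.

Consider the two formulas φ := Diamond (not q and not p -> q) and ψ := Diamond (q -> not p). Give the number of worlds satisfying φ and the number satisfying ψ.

5 and 2

For Diamond (not q and not p -> q):
w0: successors {w1}; not q and not p -> q there: w1:T. ✓
w1: successors {w6}; not q and not p -> q there: w6:T. ✓
w2: successors {w3}; not q and not p -> q there: w3:T. ✓
w3: no successors, so Diamond (not q and not p -> q) fails. ✗
w4: successors {w5}; not q and not p -> q there: w5:T. ✓
w5: successors {w0, w2, w6}; not q and not p -> q there: w0:T, w2:T, w6:T. ✓
w6: no successors, so Diamond (not q and not p -> q) fails. ✗
w7: no successors, so Diamond (not q and not p -> q) fails. ✗
— 5 worlds.
For Diamond (q -> not p):
w0: successors {w1}; q -> not p there: w1:F. ✗
w1: successors {w6}; q -> not p there: w6:T. ✓
w2: successors {w3}; q -> not p there: w3:F. ✗
w3: no successors, so Diamond (q -> not p) fails. ✗
w4: successors {w5}; q -> not p there: w5:F. ✗
w5: successors {w0, w2, w6}; q -> not p there: w0:T, w2:F, w6:T. ✓
w6: no successors, so Diamond (q -> not p) fails. ✗
w7: no successors, so Diamond (q -> not p) fails. ✗
— 2 worlds.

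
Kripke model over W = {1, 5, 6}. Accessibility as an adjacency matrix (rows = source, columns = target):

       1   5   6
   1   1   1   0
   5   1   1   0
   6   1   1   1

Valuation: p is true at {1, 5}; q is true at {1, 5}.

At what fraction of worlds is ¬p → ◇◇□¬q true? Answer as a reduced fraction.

1: ¬p is F, ◇◇□¬q is F. ✓
5: ¬p is F, ◇◇□¬q is F. ✓
6: ¬p is T, ◇◇□¬q is F. ✗
That's 2 of 3 worlds, so 2/3.

2/3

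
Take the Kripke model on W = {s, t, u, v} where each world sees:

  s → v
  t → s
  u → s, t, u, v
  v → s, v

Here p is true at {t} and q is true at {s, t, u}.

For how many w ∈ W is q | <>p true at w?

3

s: q is T, <>p is F. ✓
t: q is T, <>p is F. ✓
u: q is T, <>p is T. ✓
v: q is F, <>p is F. ✗
Satisfying worlds: {s, t, u}.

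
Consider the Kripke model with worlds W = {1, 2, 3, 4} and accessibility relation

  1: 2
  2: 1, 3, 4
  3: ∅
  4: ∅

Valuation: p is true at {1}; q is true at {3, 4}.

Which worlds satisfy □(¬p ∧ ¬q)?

1: successors {2}; ¬p ∧ ¬q there: 2:T. ✓
2: successors {1, 3, 4}; ¬p ∧ ¬q there: 1:F, 3:F, 4:F. ✗
3: no successors, so □(¬p ∧ ¬q) holds vacuously. ✓
4: no successors, so □(¬p ∧ ¬q) holds vacuously. ✓

{1, 3, 4}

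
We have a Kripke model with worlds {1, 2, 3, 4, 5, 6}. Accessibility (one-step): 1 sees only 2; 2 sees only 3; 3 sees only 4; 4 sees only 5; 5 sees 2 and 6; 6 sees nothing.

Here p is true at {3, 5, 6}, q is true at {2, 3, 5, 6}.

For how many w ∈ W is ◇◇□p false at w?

4

1: successors {2}; ◇□p there: 2:F. ✗
2: successors {3}; ◇□p there: 3:T. ✓
3: successors {4}; ◇□p there: 4:F. ✗
4: successors {5}; ◇□p there: 5:T. ✓
5: successors {2, 6}; ◇□p there: 2:F, 6:F. ✗
6: no successors, so ◇◇□p fails. ✗
Satisfying worlds: {2, 4}.
So ◇◇□p fails at the other 4 worlds.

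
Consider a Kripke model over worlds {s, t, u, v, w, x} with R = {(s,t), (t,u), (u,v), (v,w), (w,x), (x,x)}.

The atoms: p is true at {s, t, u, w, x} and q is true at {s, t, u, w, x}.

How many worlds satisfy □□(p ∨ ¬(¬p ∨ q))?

s: successors {t}; □(p ∨ ¬(¬p ∨ q)) there: t:T. ✓
t: successors {u}; □(p ∨ ¬(¬p ∨ q)) there: u:F. ✗
u: successors {v}; □(p ∨ ¬(¬p ∨ q)) there: v:T. ✓
v: successors {w}; □(p ∨ ¬(¬p ∨ q)) there: w:T. ✓
w: successors {x}; □(p ∨ ¬(¬p ∨ q)) there: x:T. ✓
x: successors {x}; □(p ∨ ¬(¬p ∨ q)) there: x:T. ✓
Satisfying worlds: {s, u, v, w, x}.

5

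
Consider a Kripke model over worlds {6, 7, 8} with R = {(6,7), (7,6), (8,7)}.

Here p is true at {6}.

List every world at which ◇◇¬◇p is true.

{6, 8}

6: successors {7}; ◇¬◇p there: 7:T. ✓
7: successors {6}; ◇¬◇p there: 6:F. ✗
8: successors {7}; ◇¬◇p there: 7:T. ✓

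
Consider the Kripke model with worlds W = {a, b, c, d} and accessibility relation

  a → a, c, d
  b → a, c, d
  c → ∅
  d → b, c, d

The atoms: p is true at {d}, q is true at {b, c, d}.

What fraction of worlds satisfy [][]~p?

1/4

a: successors {a, c, d}; []~p there: a:F, c:T, d:F. ✗
b: successors {a, c, d}; []~p there: a:F, c:T, d:F. ✗
c: no successors, so [][]~p holds vacuously. ✓
d: successors {b, c, d}; []~p there: b:F, c:T, d:F. ✗
That's 1 of 4 worlds, so 1/4.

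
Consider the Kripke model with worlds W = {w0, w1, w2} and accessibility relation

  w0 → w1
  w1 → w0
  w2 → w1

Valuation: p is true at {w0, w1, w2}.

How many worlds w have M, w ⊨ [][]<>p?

3

w0: successors {w1}; []<>p there: w1:T. ✓
w1: successors {w0}; []<>p there: w0:T. ✓
w2: successors {w1}; []<>p there: w1:T. ✓
Satisfying worlds: {w0, w1, w2}.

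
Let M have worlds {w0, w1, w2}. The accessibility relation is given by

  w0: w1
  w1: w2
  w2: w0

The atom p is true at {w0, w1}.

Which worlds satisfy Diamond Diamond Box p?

w0: successors {w1}; Diamond Box p there: w1:T. ✓
w1: successors {w2}; Diamond Box p there: w2:T. ✓
w2: successors {w0}; Diamond Box p there: w0:F. ✗

{w0, w1}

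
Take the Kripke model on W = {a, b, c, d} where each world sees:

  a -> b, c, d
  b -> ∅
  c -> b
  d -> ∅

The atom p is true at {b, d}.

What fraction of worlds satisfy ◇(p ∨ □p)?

1/2

a: successors {b, c, d}; p ∨ □p there: b:T, c:T, d:T. ✓
b: no successors, so ◇(p ∨ □p) fails. ✗
c: successors {b}; p ∨ □p there: b:T. ✓
d: no successors, so ◇(p ∨ □p) fails. ✗
That's 2 of 4 worlds, so 2/4 = 1/2.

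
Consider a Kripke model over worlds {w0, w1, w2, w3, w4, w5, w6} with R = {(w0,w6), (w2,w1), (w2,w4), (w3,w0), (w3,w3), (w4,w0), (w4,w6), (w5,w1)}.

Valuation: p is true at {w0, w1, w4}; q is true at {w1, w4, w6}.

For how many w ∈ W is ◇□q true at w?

w0: successors {w6}; □q there: w6:T. ✓
w1: no successors, so ◇□q fails. ✗
w2: successors {w1, w4}; □q there: w1:T, w4:F. ✓
w3: successors {w0, w3}; □q there: w0:T, w3:F. ✓
w4: successors {w0, w6}; □q there: w0:T, w6:T. ✓
w5: successors {w1}; □q there: w1:T. ✓
w6: no successors, so ◇□q fails. ✗
Satisfying worlds: {w0, w2, w3, w4, w5}.

5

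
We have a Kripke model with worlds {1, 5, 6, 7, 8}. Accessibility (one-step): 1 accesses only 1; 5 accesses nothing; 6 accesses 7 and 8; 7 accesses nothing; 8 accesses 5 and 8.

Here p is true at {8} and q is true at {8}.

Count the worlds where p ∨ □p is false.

1: p is F, □p is F. ✗
5: p is F, □p is T. ✓
6: p is F, □p is F. ✗
7: p is F, □p is T. ✓
8: p is T, □p is F. ✓
Satisfying worlds: {5, 7, 8}.
So p ∨ □p fails at the other 2 worlds.

2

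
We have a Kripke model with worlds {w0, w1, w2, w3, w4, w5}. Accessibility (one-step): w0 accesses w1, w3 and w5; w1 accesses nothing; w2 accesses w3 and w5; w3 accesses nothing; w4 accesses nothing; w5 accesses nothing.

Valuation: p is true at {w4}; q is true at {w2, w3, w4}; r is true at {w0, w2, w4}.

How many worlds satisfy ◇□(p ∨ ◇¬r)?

w0: successors {w1, w3, w5}; □(p ∨ ◇¬r) there: w1:T, w3:T, w5:T. ✓
w1: no successors, so ◇□(p ∨ ◇¬r) fails. ✗
w2: successors {w3, w5}; □(p ∨ ◇¬r) there: w3:T, w5:T. ✓
w3: no successors, so ◇□(p ∨ ◇¬r) fails. ✗
w4: no successors, so ◇□(p ∨ ◇¬r) fails. ✗
w5: no successors, so ◇□(p ∨ ◇¬r) fails. ✗
Satisfying worlds: {w0, w2}.

2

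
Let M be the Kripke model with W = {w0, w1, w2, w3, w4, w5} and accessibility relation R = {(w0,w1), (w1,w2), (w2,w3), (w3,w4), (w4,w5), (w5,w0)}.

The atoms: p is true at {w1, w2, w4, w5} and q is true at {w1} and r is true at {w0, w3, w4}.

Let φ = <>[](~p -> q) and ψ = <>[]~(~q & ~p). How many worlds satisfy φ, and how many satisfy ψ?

For <>[](~p -> q):
w0: successors {w1}; [](~p -> q) there: w1:T. ✓
w1: successors {w2}; [](~p -> q) there: w2:F. ✗
w2: successors {w3}; [](~p -> q) there: w3:T. ✓
w3: successors {w4}; [](~p -> q) there: w4:T. ✓
w4: successors {w5}; [](~p -> q) there: w5:F. ✗
w5: successors {w0}; [](~p -> q) there: w0:T. ✓
— 4 worlds.
For <>[]~(~q & ~p):
w0: successors {w1}; []~(~q & ~p) there: w1:T. ✓
w1: successors {w2}; []~(~q & ~p) there: w2:F. ✗
w2: successors {w3}; []~(~q & ~p) there: w3:T. ✓
w3: successors {w4}; []~(~q & ~p) there: w4:T. ✓
w4: successors {w5}; []~(~q & ~p) there: w5:F. ✗
w5: successors {w0}; []~(~q & ~p) there: w0:T. ✓
— 4 worlds.

4 and 4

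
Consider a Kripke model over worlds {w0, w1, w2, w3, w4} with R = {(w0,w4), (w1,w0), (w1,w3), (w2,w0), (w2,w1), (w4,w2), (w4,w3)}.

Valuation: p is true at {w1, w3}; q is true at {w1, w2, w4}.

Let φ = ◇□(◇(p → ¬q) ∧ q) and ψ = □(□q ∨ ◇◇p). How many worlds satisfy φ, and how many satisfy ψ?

3 and 4

For ◇□(◇(p → ¬q) ∧ q):
w0: successors {w4}; □(◇(p → ¬q) ∧ q) there: w4:F. ✗
w1: successors {w0, w3}; □(◇(p → ¬q) ∧ q) there: w0:T, w3:T. ✓
w2: successors {w0, w1}; □(◇(p → ¬q) ∧ q) there: w0:T, w1:F. ✓
w3: no successors, so ◇□(◇(p → ¬q) ∧ q) fails. ✗
w4: successors {w2, w3}; □(◇(p → ¬q) ∧ q) there: w2:F, w3:T. ✓
— 3 worlds.
For □(□q ∨ ◇◇p):
w0: successors {w4}; □q ∨ ◇◇p there: w4:T. ✓
w1: successors {w0, w3}; □q ∨ ◇◇p there: w0:T, w3:T. ✓
w2: successors {w0, w1}; □q ∨ ◇◇p there: w0:T, w1:F. ✗
w3: no successors, so □(□q ∨ ◇◇p) holds vacuously. ✓
w4: successors {w2, w3}; □q ∨ ◇◇p there: w2:T, w3:T. ✓
— 4 worlds.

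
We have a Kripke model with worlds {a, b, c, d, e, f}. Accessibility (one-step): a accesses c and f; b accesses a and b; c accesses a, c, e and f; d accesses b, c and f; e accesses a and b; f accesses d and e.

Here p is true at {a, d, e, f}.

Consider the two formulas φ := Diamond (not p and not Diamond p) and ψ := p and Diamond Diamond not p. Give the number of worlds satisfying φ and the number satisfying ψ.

For Diamond (not p and not Diamond p):
a: successors {c, f}; not p and not Diamond p there: c:F, f:F. ✗
b: successors {a, b}; not p and not Diamond p there: a:F, b:F. ✗
c: successors {a, c, e, f}; not p and not Diamond p there: a:F, c:F, e:F, f:F. ✗
d: successors {b, c, f}; not p and not Diamond p there: b:F, c:F, f:F. ✗
e: successors {a, b}; not p and not Diamond p there: a:F, b:F. ✗
f: successors {d, e}; not p and not Diamond p there: d:F, e:F. ✗
— 0 worlds.
For p and Diamond Diamond not p:
a: p is T, Diamond Diamond not p is T. ✓
b: p is F, Diamond Diamond not p is T. ✗
c: p is F, Diamond Diamond not p is T. ✗
d: p is T, Diamond Diamond not p is T. ✓
e: p is T, Diamond Diamond not p is T. ✓
f: p is T, Diamond Diamond not p is T. ✓
— 4 worlds.

0 and 4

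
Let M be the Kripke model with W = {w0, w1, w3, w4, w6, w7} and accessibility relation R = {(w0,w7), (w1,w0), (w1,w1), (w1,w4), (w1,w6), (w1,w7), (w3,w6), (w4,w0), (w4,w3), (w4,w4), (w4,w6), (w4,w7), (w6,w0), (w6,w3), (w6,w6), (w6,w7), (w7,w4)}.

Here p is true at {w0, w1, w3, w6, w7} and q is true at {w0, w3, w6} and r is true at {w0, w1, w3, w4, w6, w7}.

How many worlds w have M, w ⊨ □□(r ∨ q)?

6

w0: successors {w7}; □(r ∨ q) there: w7:T. ✓
w1: successors {w0, w1, w4, w6, w7}; □(r ∨ q) there: w0:T, w1:T, w4:T, w6:T, w7:T. ✓
w3: successors {w6}; □(r ∨ q) there: w6:T. ✓
w4: successors {w0, w3, w4, w6, w7}; □(r ∨ q) there: w0:T, w3:T, w4:T, w6:T, w7:T. ✓
w6: successors {w0, w3, w6, w7}; □(r ∨ q) there: w0:T, w3:T, w6:T, w7:T. ✓
w7: successors {w4}; □(r ∨ q) there: w4:T. ✓
Satisfying worlds: {w0, w1, w3, w4, w6, w7}.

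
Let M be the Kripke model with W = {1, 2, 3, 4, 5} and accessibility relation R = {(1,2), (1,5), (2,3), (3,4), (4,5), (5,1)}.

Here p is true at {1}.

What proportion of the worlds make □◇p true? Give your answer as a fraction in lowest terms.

1/5

1: successors {2, 5}; ◇p there: 2:F, 5:T. ✗
2: successors {3}; ◇p there: 3:F. ✗
3: successors {4}; ◇p there: 4:F. ✗
4: successors {5}; ◇p there: 5:T. ✓
5: successors {1}; ◇p there: 1:F. ✗
That's 1 of 5 worlds, so 1/5.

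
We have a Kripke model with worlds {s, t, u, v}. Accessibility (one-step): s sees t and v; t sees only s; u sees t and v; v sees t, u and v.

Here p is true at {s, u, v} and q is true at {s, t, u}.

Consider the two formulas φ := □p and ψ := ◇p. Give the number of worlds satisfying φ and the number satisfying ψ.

1 and 4

For □p:
s: successors {t, v}; p there: t:F, v:T. ✗
t: successors {s}; p there: s:T. ✓
u: successors {t, v}; p there: t:F, v:T. ✗
v: successors {t, u, v}; p there: t:F, u:T, v:T. ✗
— 1 world.
For ◇p:
s: successors {t, v}; p there: t:F, v:T. ✓
t: successors {s}; p there: s:T. ✓
u: successors {t, v}; p there: t:F, v:T. ✓
v: successors {t, u, v}; p there: t:F, u:T, v:T. ✓
— 4 worlds.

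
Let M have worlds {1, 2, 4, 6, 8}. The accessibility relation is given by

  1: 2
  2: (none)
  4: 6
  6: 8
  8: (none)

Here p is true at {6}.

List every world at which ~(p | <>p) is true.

1: p | <>p is F. ✓
2: p | <>p is F. ✓
4: p | <>p is T. ✗
6: p | <>p is T. ✗
8: p | <>p is F. ✓

{1, 2, 8}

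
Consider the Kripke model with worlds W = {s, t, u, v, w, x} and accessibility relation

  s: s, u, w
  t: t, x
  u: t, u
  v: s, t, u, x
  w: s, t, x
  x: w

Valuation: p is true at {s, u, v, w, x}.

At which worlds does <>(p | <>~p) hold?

{s, t, u, v, w, x}

s: successors {s, u, w}; p | <>~p there: s:T, u:T, w:T. ✓
t: successors {t, x}; p | <>~p there: t:T, x:T. ✓
u: successors {t, u}; p | <>~p there: t:T, u:T. ✓
v: successors {s, t, u, x}; p | <>~p there: s:T, t:T, u:T, x:T. ✓
w: successors {s, t, x}; p | <>~p there: s:T, t:T, x:T. ✓
x: successors {w}; p | <>~p there: w:T. ✓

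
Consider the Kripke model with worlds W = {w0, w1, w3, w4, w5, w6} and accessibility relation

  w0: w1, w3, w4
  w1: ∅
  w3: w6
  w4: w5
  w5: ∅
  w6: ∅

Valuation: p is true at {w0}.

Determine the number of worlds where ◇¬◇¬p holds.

w0: successors {w1, w3, w4}; ¬◇¬p there: w1:T, w3:F, w4:F. ✓
w1: no successors, so ◇¬◇¬p fails. ✗
w3: successors {w6}; ¬◇¬p there: w6:T. ✓
w4: successors {w5}; ¬◇¬p there: w5:T. ✓
w5: no successors, so ◇¬◇¬p fails. ✗
w6: no successors, so ◇¬◇¬p fails. ✗
Satisfying worlds: {w0, w3, w4}.

3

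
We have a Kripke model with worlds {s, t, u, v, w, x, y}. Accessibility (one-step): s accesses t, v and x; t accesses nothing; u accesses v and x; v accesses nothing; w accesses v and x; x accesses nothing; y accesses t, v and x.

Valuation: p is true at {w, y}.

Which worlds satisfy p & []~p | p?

{w, y}

s: p & []~p is F, p is F. ✗
t: p & []~p is F, p is F. ✗
u: p & []~p is F, p is F. ✗
v: p & []~p is F, p is F. ✗
w: p & []~p is T, p is T. ✓
x: p & []~p is F, p is F. ✗
y: p & []~p is T, p is T. ✓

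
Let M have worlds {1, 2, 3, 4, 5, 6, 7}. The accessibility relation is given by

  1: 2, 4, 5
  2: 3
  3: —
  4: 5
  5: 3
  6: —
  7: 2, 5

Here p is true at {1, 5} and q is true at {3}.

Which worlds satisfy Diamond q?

{2, 5}

1: successors {2, 4, 5}; q there: 2:F, 4:F, 5:F. ✗
2: successors {3}; q there: 3:T. ✓
3: no successors, so Diamond q fails. ✗
4: successors {5}; q there: 5:F. ✗
5: successors {3}; q there: 3:T. ✓
6: no successors, so Diamond q fails. ✗
7: successors {2, 5}; q there: 2:F, 5:F. ✗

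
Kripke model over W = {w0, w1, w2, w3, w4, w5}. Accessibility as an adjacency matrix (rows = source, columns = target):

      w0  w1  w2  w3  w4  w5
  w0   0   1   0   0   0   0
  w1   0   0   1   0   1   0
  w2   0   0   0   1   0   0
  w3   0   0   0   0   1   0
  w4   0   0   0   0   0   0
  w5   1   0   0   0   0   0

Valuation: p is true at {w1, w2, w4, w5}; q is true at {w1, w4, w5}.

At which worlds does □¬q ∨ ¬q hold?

{w0, w2, w3, w4, w5}

w0: □¬q is F, ¬q is T. ✓
w1: □¬q is F, ¬q is F. ✗
w2: □¬q is T, ¬q is T. ✓
w3: □¬q is F, ¬q is T. ✓
w4: □¬q is T, ¬q is F. ✓
w5: □¬q is T, ¬q is F. ✓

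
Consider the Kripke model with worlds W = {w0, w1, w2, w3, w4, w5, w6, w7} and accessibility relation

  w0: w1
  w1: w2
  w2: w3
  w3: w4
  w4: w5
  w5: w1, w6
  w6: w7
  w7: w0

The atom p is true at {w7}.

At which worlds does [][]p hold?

w0: successors {w1}; []p there: w1:F. ✗
w1: successors {w2}; []p there: w2:F. ✗
w2: successors {w3}; []p there: w3:F. ✗
w3: successors {w4}; []p there: w4:F. ✗
w4: successors {w5}; []p there: w5:F. ✗
w5: successors {w1, w6}; []p there: w1:F, w6:T. ✗
w6: successors {w7}; []p there: w7:F. ✗
w7: successors {w0}; []p there: w0:F. ✗

∅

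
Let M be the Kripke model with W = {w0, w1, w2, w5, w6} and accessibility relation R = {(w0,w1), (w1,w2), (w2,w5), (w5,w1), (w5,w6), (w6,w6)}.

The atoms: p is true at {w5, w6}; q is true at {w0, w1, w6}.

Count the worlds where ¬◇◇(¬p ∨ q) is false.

w0: ◇◇(¬p ∨ q) is T. ✗
w1: ◇◇(¬p ∨ q) is F. ✓
w2: ◇◇(¬p ∨ q) is T. ✗
w5: ◇◇(¬p ∨ q) is T. ✗
w6: ◇◇(¬p ∨ q) is T. ✗
Satisfying worlds: {w1}.
So ¬◇◇(¬p ∨ q) fails at the other 4 worlds.

4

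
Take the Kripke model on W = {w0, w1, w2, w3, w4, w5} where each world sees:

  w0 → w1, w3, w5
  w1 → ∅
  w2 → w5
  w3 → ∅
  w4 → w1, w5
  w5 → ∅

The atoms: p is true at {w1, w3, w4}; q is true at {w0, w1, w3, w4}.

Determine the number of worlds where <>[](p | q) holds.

w0: successors {w1, w3, w5}; [](p | q) there: w1:T, w3:T, w5:T. ✓
w1: no successors, so <>[](p | q) fails. ✗
w2: successors {w5}; [](p | q) there: w5:T. ✓
w3: no successors, so <>[](p | q) fails. ✗
w4: successors {w1, w5}; [](p | q) there: w1:T, w5:T. ✓
w5: no successors, so <>[](p | q) fails. ✗
Satisfying worlds: {w0, w2, w4}.

3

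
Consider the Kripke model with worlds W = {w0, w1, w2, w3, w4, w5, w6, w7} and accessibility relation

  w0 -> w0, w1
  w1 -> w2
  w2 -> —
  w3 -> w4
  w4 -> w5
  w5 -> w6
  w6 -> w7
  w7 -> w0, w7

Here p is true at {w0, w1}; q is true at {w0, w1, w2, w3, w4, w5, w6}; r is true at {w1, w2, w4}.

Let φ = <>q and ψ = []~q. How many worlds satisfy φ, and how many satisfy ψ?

6 and 2

For <>q:
w0: successors {w0, w1}; q there: w0:T, w1:T. ✓
w1: successors {w2}; q there: w2:T. ✓
w2: no successors, so <>q fails. ✗
w3: successors {w4}; q there: w4:T. ✓
w4: successors {w5}; q there: w5:T. ✓
w5: successors {w6}; q there: w6:T. ✓
w6: successors {w7}; q there: w7:F. ✗
w7: successors {w0, w7}; q there: w0:T, w7:F. ✓
— 6 worlds.
For []~q:
w0: successors {w0, w1}; ~q there: w0:F, w1:F. ✗
w1: successors {w2}; ~q there: w2:F. ✗
w2: no successors, so []~q holds vacuously. ✓
w3: successors {w4}; ~q there: w4:F. ✗
w4: successors {w5}; ~q there: w5:F. ✗
w5: successors {w6}; ~q there: w6:F. ✗
w6: successors {w7}; ~q there: w7:T. ✓
w7: successors {w0, w7}; ~q there: w0:F, w7:T. ✗
— 2 worlds.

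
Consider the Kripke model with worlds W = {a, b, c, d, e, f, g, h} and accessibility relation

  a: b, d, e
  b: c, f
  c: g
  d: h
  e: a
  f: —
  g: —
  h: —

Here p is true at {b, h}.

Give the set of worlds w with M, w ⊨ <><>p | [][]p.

a: <><>p is T, [][]p is F. ✓
b: <><>p is F, [][]p is F. ✗
c: <><>p is F, [][]p is T. ✓
d: <><>p is F, [][]p is T. ✓
e: <><>p is T, [][]p is F. ✓
f: <><>p is F, [][]p is T. ✓
g: <><>p is F, [][]p is T. ✓
h: <><>p is F, [][]p is T. ✓

{a, c, d, e, f, g, h}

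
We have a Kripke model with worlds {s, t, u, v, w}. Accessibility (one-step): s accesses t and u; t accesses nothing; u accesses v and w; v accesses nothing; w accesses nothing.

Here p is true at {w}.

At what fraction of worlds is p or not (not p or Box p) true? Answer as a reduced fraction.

1/5

s: p is F, not (not p or Box p) is F. ✗
t: p is F, not (not p or Box p) is F. ✗
u: p is F, not (not p or Box p) is F. ✗
v: p is F, not (not p or Box p) is F. ✗
w: p is T, not (not p or Box p) is F. ✓
That's 1 of 5 worlds, so 1/5.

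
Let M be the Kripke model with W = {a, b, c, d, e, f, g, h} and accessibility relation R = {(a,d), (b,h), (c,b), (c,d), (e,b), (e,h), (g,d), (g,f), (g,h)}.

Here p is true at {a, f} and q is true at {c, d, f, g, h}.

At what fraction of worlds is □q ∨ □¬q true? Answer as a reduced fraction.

3/4

a: □q is T, □¬q is F. ✓
b: □q is T, □¬q is F. ✓
c: □q is F, □¬q is F. ✗
d: □q is T, □¬q is T. ✓
e: □q is F, □¬q is F. ✗
f: □q is T, □¬q is T. ✓
g: □q is T, □¬q is F. ✓
h: □q is T, □¬q is T. ✓
That's 6 of 8 worlds, so 6/8 = 3/4.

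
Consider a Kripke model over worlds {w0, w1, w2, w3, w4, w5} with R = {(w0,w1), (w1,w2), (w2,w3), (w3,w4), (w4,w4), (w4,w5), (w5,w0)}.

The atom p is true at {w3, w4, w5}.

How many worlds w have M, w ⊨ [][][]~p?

1

w0: successors {w1}; [][]~p there: w1:F. ✗
w1: successors {w2}; [][]~p there: w2:F. ✗
w2: successors {w3}; [][]~p there: w3:F. ✗
w3: successors {w4}; [][]~p there: w4:F. ✗
w4: successors {w4, w5}; [][]~p there: w4:F, w5:T. ✗
w5: successors {w0}; [][]~p there: w0:T. ✓
Satisfying worlds: {w5}.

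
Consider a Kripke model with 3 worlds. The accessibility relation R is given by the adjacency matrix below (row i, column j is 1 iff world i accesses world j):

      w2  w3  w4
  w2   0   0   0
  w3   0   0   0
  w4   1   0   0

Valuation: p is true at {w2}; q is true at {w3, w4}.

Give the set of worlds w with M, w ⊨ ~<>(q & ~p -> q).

w2: <>(q & ~p -> q) is F. ✓
w3: <>(q & ~p -> q) is F. ✓
w4: <>(q & ~p -> q) is T. ✗

{w2, w3}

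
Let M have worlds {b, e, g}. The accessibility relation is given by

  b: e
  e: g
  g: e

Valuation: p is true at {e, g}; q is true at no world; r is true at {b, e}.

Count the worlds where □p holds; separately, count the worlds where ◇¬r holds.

For □p:
b: successors {e}; p there: e:T. ✓
e: successors {g}; p there: g:T. ✓
g: successors {e}; p there: e:T. ✓
— 3 worlds.
For ◇¬r:
b: successors {e}; ¬r there: e:F. ✗
e: successors {g}; ¬r there: g:T. ✓
g: successors {e}; ¬r there: e:F. ✗
— 1 world.

3 and 1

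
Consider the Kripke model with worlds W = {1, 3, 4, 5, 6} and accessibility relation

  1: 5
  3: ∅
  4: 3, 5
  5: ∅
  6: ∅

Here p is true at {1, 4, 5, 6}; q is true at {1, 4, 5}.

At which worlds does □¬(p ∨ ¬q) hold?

1: successors {5}; ¬(p ∨ ¬q) there: 5:F. ✗
3: no successors, so □¬(p ∨ ¬q) holds vacuously. ✓
4: successors {3, 5}; ¬(p ∨ ¬q) there: 3:F, 5:F. ✗
5: no successors, so □¬(p ∨ ¬q) holds vacuously. ✓
6: no successors, so □¬(p ∨ ¬q) holds vacuously. ✓

{3, 5, 6}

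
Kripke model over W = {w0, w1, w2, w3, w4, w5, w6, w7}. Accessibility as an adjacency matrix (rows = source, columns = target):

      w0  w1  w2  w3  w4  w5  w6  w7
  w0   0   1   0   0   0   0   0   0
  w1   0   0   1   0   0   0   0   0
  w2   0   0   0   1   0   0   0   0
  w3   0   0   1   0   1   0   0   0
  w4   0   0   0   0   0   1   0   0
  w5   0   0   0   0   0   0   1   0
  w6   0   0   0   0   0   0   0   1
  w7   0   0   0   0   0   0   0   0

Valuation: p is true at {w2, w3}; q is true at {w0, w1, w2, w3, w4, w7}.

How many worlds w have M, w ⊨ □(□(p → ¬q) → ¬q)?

w0: successors {w1}; □(p → ¬q) → ¬q there: w1:T. ✓
w1: successors {w2}; □(p → ¬q) → ¬q there: w2:T. ✓
w2: successors {w3}; □(p → ¬q) → ¬q there: w3:T. ✓
w3: successors {w2, w4}; □(p → ¬q) → ¬q there: w2:T, w4:F. ✗
w4: successors {w5}; □(p → ¬q) → ¬q there: w5:T. ✓
w5: successors {w6}; □(p → ¬q) → ¬q there: w6:T. ✓
w6: successors {w7}; □(p → ¬q) → ¬q there: w7:F. ✗
w7: no successors, so □(□(p → ¬q) → ¬q) holds vacuously. ✓
Satisfying worlds: {w0, w1, w2, w4, w5, w7}.

6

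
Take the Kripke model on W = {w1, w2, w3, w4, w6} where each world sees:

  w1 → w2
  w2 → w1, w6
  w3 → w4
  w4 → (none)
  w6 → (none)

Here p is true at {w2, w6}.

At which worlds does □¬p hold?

{w3, w4, w6}

w1: successors {w2}; ¬p there: w2:F. ✗
w2: successors {w1, w6}; ¬p there: w1:T, w6:F. ✗
w3: successors {w4}; ¬p there: w4:T. ✓
w4: no successors, so □¬p holds vacuously. ✓
w6: no successors, so □¬p holds vacuously. ✓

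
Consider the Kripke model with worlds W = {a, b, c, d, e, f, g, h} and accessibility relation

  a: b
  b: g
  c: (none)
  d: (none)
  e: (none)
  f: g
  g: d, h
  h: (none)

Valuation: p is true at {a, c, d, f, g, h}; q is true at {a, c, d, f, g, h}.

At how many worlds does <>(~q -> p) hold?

3

a: successors {b}; ~q -> p there: b:F. ✗
b: successors {g}; ~q -> p there: g:T. ✓
c: no successors, so <>(~q -> p) fails. ✗
d: no successors, so <>(~q -> p) fails. ✗
e: no successors, so <>(~q -> p) fails. ✗
f: successors {g}; ~q -> p there: g:T. ✓
g: successors {d, h}; ~q -> p there: d:T, h:T. ✓
h: no successors, so <>(~q -> p) fails. ✗
Satisfying worlds: {b, f, g}.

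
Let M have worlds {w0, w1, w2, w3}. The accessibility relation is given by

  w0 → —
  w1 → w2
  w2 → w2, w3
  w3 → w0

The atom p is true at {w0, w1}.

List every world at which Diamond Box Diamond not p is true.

{w3}

w0: no successors, so Diamond Box Diamond not p fails. ✗
w1: successors {w2}; Box Diamond not p there: w2:F. ✗
w2: successors {w2, w3}; Box Diamond not p there: w2:F, w3:F. ✗
w3: successors {w0}; Box Diamond not p there: w0:T. ✓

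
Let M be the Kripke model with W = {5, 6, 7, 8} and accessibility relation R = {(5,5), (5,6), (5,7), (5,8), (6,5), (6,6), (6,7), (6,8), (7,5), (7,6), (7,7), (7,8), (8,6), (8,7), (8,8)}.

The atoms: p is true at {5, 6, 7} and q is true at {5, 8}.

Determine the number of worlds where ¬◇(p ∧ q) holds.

5: ◇(p ∧ q) is T. ✗
6: ◇(p ∧ q) is T. ✗
7: ◇(p ∧ q) is T. ✗
8: ◇(p ∧ q) is F. ✓
Satisfying worlds: {8}.

1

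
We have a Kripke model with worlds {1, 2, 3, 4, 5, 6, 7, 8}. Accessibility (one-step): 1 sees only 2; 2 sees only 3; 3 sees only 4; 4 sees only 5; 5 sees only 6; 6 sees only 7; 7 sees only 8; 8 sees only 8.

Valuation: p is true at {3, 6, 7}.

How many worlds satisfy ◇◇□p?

2

1: successors {2}; ◇□p there: 2:F. ✗
2: successors {3}; ◇□p there: 3:F. ✗
3: successors {4}; ◇□p there: 4:T. ✓
4: successors {5}; ◇□p there: 5:T. ✓
5: successors {6}; ◇□p there: 6:F. ✗
6: successors {7}; ◇□p there: 7:F. ✗
7: successors {8}; ◇□p there: 8:F. ✗
8: successors {8}; ◇□p there: 8:F. ✗
Satisfying worlds: {3, 4}.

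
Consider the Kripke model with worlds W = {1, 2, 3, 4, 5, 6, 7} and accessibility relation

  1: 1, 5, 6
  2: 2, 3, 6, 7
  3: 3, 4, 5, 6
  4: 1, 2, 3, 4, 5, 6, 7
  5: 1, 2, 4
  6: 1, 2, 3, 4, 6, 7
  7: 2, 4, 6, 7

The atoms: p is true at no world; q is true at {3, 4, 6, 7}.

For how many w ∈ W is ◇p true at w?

0

1: successors {1, 5, 6}; p there: 1:F, 5:F, 6:F. ✗
2: successors {2, 3, 6, 7}; p there: 2:F, 3:F, 6:F, 7:F. ✗
3: successors {3, 4, 5, 6}; p there: 3:F, 4:F, 5:F, 6:F. ✗
4: successors {1, 2, 3, 4, 5, 6, 7}; p there: 1:F, 2:F, 3:F, 4:F, 5:F, 6:F, 7:F. ✗
5: successors {1, 2, 4}; p there: 1:F, 2:F, 4:F. ✗
6: successors {1, 2, 3, 4, 6, 7}; p there: 1:F, 2:F, 3:F, 4:F, 6:F, 7:F. ✗
7: successors {2, 4, 6, 7}; p there: 2:F, 4:F, 6:F, 7:F. ✗
Satisfying worlds: ∅.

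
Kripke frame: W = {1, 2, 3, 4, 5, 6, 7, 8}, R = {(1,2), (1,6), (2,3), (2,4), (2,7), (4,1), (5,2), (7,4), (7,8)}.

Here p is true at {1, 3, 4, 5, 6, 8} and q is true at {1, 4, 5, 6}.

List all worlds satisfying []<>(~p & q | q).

{3, 4, 5, 6, 8}

1: successors {2, 6}; <>(~p & q | q) there: 2:T, 6:F. ✗
2: successors {3, 4, 7}; <>(~p & q | q) there: 3:F, 4:T, 7:T. ✗
3: no successors, so []<>(~p & q | q) holds vacuously. ✓
4: successors {1}; <>(~p & q | q) there: 1:T. ✓
5: successors {2}; <>(~p & q | q) there: 2:T. ✓
6: no successors, so []<>(~p & q | q) holds vacuously. ✓
7: successors {4, 8}; <>(~p & q | q) there: 4:T, 8:F. ✗
8: no successors, so []<>(~p & q | q) holds vacuously. ✓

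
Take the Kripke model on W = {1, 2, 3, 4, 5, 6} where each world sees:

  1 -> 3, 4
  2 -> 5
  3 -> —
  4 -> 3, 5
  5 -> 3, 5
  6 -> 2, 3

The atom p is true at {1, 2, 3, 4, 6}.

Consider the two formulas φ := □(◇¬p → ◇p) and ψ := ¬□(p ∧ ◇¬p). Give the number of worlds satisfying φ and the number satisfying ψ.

For □(◇¬p → ◇p):
1: successors {3, 4}; ◇¬p → ◇p there: 3:T, 4:T. ✓
2: successors {5}; ◇¬p → ◇p there: 5:T. ✓
3: no successors, so □(◇¬p → ◇p) holds vacuously. ✓
4: successors {3, 5}; ◇¬p → ◇p there: 3:T, 5:T. ✓
5: successors {3, 5}; ◇¬p → ◇p there: 3:T, 5:T. ✓
6: successors {2, 3}; ◇¬p → ◇p there: 2:F, 3:T. ✗
— 5 worlds.
For ¬□(p ∧ ◇¬p):
1: □(p ∧ ◇¬p) is F. ✓
2: □(p ∧ ◇¬p) is F. ✓
3: □(p ∧ ◇¬p) is T. ✗
4: □(p ∧ ◇¬p) is F. ✓
5: □(p ∧ ◇¬p) is F. ✓
6: □(p ∧ ◇¬p) is F. ✓
— 5 worlds.

5 and 5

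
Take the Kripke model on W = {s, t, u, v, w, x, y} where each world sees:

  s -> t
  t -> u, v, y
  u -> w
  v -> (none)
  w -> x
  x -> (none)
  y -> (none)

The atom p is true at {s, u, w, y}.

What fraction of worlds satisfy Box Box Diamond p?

s: successors {t}; Box Diamond p there: t:F. ✗
t: successors {u, v, y}; Box Diamond p there: u:F, v:T, y:T. ✗
u: successors {w}; Box Diamond p there: w:F. ✗
v: no successors, so Box Box Diamond p holds vacuously. ✓
w: successors {x}; Box Diamond p there: x:T. ✓
x: no successors, so Box Box Diamond p holds vacuously. ✓
y: no successors, so Box Box Diamond p holds vacuously. ✓
That's 4 of 7 worlds, so 4/7.

4/7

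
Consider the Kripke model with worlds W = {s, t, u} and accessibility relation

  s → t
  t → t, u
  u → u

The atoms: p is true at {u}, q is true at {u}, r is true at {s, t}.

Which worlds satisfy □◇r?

s: successors {t}; ◇r there: t:T. ✓
t: successors {t, u}; ◇r there: t:T, u:F. ✗
u: successors {u}; ◇r there: u:F. ✗

{s}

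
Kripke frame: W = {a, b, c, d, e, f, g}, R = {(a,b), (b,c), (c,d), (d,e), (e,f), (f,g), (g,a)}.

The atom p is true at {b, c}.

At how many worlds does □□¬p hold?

a: successors {b}; □¬p there: b:F. ✗
b: successors {c}; □¬p there: c:T. ✓
c: successors {d}; □¬p there: d:T. ✓
d: successors {e}; □¬p there: e:T. ✓
e: successors {f}; □¬p there: f:T. ✓
f: successors {g}; □¬p there: g:T. ✓
g: successors {a}; □¬p there: a:F. ✗
Satisfying worlds: {b, c, d, e, f}.

5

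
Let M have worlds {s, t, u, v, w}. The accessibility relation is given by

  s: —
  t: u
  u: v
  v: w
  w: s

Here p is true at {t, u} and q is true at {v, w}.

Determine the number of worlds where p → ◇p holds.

4

s: p is F, ◇p is F. ✓
t: p is T, ◇p is T. ✓
u: p is T, ◇p is F. ✗
v: p is F, ◇p is F. ✓
w: p is F, ◇p is F. ✓
Satisfying worlds: {s, t, v, w}.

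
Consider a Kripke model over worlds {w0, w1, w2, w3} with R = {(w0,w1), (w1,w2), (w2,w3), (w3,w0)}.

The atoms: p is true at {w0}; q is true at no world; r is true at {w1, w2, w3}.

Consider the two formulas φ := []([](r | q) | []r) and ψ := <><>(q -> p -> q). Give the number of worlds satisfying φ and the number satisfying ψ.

3 and 4

For []([](r | q) | []r):
w0: successors {w1}; [](r | q) | []r there: w1:T. ✓
w1: successors {w2}; [](r | q) | []r there: w2:T. ✓
w2: successors {w3}; [](r | q) | []r there: w3:F. ✗
w3: successors {w0}; [](r | q) | []r there: w0:T. ✓
— 3 worlds.
For <><>(q -> p -> q):
w0: successors {w1}; <>(q -> p -> q) there: w1:T. ✓
w1: successors {w2}; <>(q -> p -> q) there: w2:T. ✓
w2: successors {w3}; <>(q -> p -> q) there: w3:T. ✓
w3: successors {w0}; <>(q -> p -> q) there: w0:T. ✓
— 4 worlds.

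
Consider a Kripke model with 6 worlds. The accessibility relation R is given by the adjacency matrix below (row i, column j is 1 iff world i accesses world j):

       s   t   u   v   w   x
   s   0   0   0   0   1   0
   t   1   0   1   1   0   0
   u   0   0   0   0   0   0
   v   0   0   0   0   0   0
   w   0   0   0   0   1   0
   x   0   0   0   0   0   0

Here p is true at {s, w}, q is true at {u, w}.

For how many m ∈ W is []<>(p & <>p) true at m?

5

s: successors {w}; <>(p & <>p) there: w:T. ✓
t: successors {s, u, v}; <>(p & <>p) there: s:T, u:F, v:F. ✗
u: no successors, so []<>(p & <>p) holds vacuously. ✓
v: no successors, so []<>(p & <>p) holds vacuously. ✓
w: successors {w}; <>(p & <>p) there: w:T. ✓
x: no successors, so []<>(p & <>p) holds vacuously. ✓
Satisfying worlds: {s, u, v, w, x}.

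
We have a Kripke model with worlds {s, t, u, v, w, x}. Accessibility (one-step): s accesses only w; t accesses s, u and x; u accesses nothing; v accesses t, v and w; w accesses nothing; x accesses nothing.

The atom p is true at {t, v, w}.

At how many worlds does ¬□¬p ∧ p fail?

5

s: ¬□¬p is T, p is F. ✗
t: ¬□¬p is F, p is T. ✗
u: ¬□¬p is F, p is F. ✗
v: ¬□¬p is T, p is T. ✓
w: ¬□¬p is F, p is T. ✗
x: ¬□¬p is F, p is F. ✗
Satisfying worlds: {v}.
So ¬□¬p ∧ p fails at the other 5 worlds.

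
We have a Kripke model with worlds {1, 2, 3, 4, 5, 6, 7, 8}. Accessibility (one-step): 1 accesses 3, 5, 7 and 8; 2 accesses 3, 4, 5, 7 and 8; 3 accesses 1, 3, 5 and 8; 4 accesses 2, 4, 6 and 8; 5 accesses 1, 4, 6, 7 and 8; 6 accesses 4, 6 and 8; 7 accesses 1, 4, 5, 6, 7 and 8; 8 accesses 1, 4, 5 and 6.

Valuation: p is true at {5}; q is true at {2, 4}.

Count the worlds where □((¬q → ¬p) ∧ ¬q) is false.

8

1: successors {3, 5, 7, 8}; (¬q → ¬p) ∧ ¬q there: 3:T, 5:F, 7:T, 8:T. ✗
2: successors {3, 4, 5, 7, 8}; (¬q → ¬p) ∧ ¬q there: 3:T, 4:F, 5:F, 7:T, 8:T. ✗
3: successors {1, 3, 5, 8}; (¬q → ¬p) ∧ ¬q there: 1:T, 3:T, 5:F, 8:T. ✗
4: successors {2, 4, 6, 8}; (¬q → ¬p) ∧ ¬q there: 2:F, 4:F, 6:T, 8:T. ✗
5: successors {1, 4, 6, 7, 8}; (¬q → ¬p) ∧ ¬q there: 1:T, 4:F, 6:T, 7:T, 8:T. ✗
6: successors {4, 6, 8}; (¬q → ¬p) ∧ ¬q there: 4:F, 6:T, 8:T. ✗
7: successors {1, 4, 5, 6, 7, 8}; (¬q → ¬p) ∧ ¬q there: 1:T, 4:F, 5:F, 6:T, 7:T, 8:T. ✗
8: successors {1, 4, 5, 6}; (¬q → ¬p) ∧ ¬q there: 1:T, 4:F, 5:F, 6:T. ✗
Satisfying worlds: ∅.
So □((¬q → ¬p) ∧ ¬q) fails at the other 8 worlds.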